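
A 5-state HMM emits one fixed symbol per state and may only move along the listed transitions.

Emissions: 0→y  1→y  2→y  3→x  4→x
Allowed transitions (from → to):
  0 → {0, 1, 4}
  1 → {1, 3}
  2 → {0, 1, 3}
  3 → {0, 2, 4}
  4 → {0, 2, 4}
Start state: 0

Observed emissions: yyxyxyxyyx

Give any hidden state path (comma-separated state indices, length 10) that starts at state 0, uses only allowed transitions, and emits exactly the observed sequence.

0,0,4,2,3,2,3,0,0,4

  t0 'y' -> {0,1,2}, take 0 (start)
  t1 'y' -> {0,1,2}, take 0 (0->0 ok)
  t2 'x' -> {3,4}, take 4 (0->4 ok)
  t3 'y' -> {0,1,2}, take 2 (4->2 ok)
  t4 'x' -> {3,4}, take 3 (2->3 ok)
  t5 'y' -> {0,1,2}, take 2 (3->2 ok)
  t6 'x' -> {3,4}, take 3 (2->3 ok)
  t7 'y' -> {0,1,2}, take 0 (3->0 ok)
  t8 'y' -> {0,1,2}, take 0 (0->0 ok)
  t9 'x' -> {3,4}, take 4 (0->4 ok)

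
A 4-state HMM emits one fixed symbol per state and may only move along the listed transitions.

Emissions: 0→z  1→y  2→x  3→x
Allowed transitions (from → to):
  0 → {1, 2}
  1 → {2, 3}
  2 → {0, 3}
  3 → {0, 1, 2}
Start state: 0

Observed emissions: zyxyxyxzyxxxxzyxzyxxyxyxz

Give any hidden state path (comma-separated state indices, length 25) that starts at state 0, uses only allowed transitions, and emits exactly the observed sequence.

0,1,3,1,3,1,2,0,1,3,2,3,2,0,1,2,0,1,2,3,1,3,1,3,0

  t0 'z' -> {0}, take 0 (start)
  t1 'y' -> {1}, take 1 (0->1 ok)
  t2 'x' -> {2,3}, take 3 (1->3 ok)
  t3 'y' -> {1}, take 1 (3->1 ok)
  t4 'x' -> {2,3}, take 3 (1->3 ok)
  t5 'y' -> {1}, take 1 (3->1 ok)
  t6 'x' -> {2,3}, take 2 (1->2 ok)
  t7 'z' -> {0}, take 0 (2->0 ok)
  t8 'y' -> {1}, take 1 (0->1 ok)
  t9 'x' -> {2,3}, take 3 (1->3 ok)
  t10 'x' -> {2,3}, take 2 (3->2 ok)
  t11 'x' -> {2,3}, take 3 (2->3 ok)
  t12 'x' -> {2,3}, take 2 (3->2 ok)
  t13 'z' -> {0}, take 0 (2->0 ok)
  t14 'y' -> {1}, take 1 (0->1 ok)
  t15 'x' -> {2,3}, take 2 (1->2 ok)
  t16 'z' -> {0}, take 0 (2->0 ok)
  t17 'y' -> {1}, take 1 (0->1 ok)
  t18 'x' -> {2,3}, take 2 (1->2 ok)
  t19 'x' -> {2,3}, take 3 (2->3 ok)
  t20 'y' -> {1}, take 1 (3->1 ok)
  t21 'x' -> {2,3}, take 3 (1->3 ok)
  t22 'y' -> {1}, take 1 (3->1 ok)
  t23 'x' -> {2,3}, take 3 (1->3 ok)
  t24 'z' -> {0}, take 0 (3->0 ok)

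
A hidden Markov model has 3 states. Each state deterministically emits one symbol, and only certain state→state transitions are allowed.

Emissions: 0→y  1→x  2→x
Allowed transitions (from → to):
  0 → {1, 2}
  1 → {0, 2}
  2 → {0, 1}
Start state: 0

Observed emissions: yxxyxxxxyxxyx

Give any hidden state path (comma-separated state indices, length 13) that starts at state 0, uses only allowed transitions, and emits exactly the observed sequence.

0,1,2,0,2,1,2,1,0,2,1,0,2

  pos 0: y in {0}, choose 0; start
  pos 1: x in {1,2}, choose 1; 0->1 ok
  pos 2: x in {1,2}, choose 2; 1->2 ok
  pos 3: y in {0}, choose 0; 2->0 ok
  pos 4: x in {1,2}, choose 2; 0->2 ok
  pos 5: x in {1,2}, choose 1; 2->1 ok
  pos 6: x in {1,2}, choose 2; 1->2 ok
  pos 7: x in {1,2}, choose 1; 2->1 ok
  pos 8: y in {0}, choose 0; 1->0 ok
  pos 9: x in {1,2}, choose 2; 0->2 ok
  pos 10: x in {1,2}, choose 1; 2->1 ok
  pos 11: y in {0}, choose 0; 1->0 ok
  pos 12: x in {1,2}, choose 2; 0->2 ok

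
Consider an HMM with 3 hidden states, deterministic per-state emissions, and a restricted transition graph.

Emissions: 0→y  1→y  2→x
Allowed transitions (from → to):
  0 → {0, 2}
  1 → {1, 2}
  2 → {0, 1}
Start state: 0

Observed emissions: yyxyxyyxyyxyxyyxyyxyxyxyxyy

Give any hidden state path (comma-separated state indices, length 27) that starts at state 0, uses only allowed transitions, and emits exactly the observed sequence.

0,0,2,0,2,1,1,2,1,1,2,1,2,1,1,2,1,1,2,1,2,0,2,0,2,0,0

  0: obs=y cand={0,1} pick 0 [start]
  1: obs=y cand={0,1} pick 0 [0->0 ok]
  2: obs=x cand={2} pick 2 [0->2 ok]
  3: obs=y cand={0,1} pick 0 [2->0 ok]
  4: obs=x cand={2} pick 2 [0->2 ok]
  5: obs=y cand={0,1} pick 1 [2->1 ok]
  6: obs=y cand={0,1} pick 1 [1->1 ok]
  7: obs=x cand={2} pick 2 [1->2 ok]
  8: obs=y cand={0,1} pick 1 [2->1 ok]
  9: obs=y cand={0,1} pick 1 [1->1 ok]
  10: obs=x cand={2} pick 2 [1->2 ok]
  11: obs=y cand={0,1} pick 1 [2->1 ok]
  12: obs=x cand={2} pick 2 [1->2 ok]
  13: obs=y cand={0,1} pick 1 [2->1 ok]
  14: obs=y cand={0,1} pick 1 [1->1 ok]
  15: obs=x cand={2} pick 2 [1->2 ok]
  16: obs=y cand={0,1} pick 1 [2->1 ok]
  17: obs=y cand={0,1} pick 1 [1->1 ok]
  18: obs=x cand={2} pick 2 [1->2 ok]
  19: obs=y cand={0,1} pick 1 [2->1 ok]
  20: obs=x cand={2} pick 2 [1->2 ok]
  21: obs=y cand={0,1} pick 0 [2->0 ok]
  22: obs=x cand={2} pick 2 [0->2 ok]
  23: obs=y cand={0,1} pick 0 [2->0 ok]
  24: obs=x cand={2} pick 2 [0->2 ok]
  25: obs=y cand={0,1} pick 0 [2->0 ok]
  26: obs=y cand={0,1} pick 0 [0->0 ok]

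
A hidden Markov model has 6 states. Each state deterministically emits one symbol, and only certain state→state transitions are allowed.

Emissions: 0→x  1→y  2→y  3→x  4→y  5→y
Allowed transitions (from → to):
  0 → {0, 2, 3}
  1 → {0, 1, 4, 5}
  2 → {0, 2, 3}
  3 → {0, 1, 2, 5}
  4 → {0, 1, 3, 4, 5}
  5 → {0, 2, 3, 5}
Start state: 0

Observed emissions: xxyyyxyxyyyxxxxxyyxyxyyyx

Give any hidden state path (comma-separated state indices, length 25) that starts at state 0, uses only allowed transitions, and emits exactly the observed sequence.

0,0,2,2,2,3,2,3,1,4,5,0,0,0,0,3,5,2,3,2,3,2,2,2,0

  pos 0: x in {0,3}, choose 0; start
  pos 1: x in {0,3}, choose 0; 0->0 ok
  pos 2: y in {1,2,4,5}, choose 2; 0->2 ok
  pos 3: y in {1,2,4,5}, choose 2; 2->2 ok
  pos 4: y in {1,2,4,5}, choose 2; 2->2 ok
  pos 5: x in {0,3}, choose 3; 2->3 ok
  pos 6: y in {1,2,4,5}, choose 2; 3->2 ok
  pos 7: x in {0,3}, choose 3; 2->3 ok
  pos 8: y in {1,2,4,5}, choose 1; 3->1 ok
  pos 9: y in {1,2,4,5}, choose 4; 1->4 ok
  pos 10: y in {1,2,4,5}, choose 5; 4->5 ok
  pos 11: x in {0,3}, choose 0; 5->0 ok
  pos 12: x in {0,3}, choose 0; 0->0 ok
  pos 13: x in {0,3}, choose 0; 0->0 ok
  pos 14: x in {0,3}, choose 0; 0->0 ok
  pos 15: x in {0,3}, choose 3; 0->3 ok
  pos 16: y in {1,2,4,5}, choose 5; 3->5 ok
  pos 17: y in {1,2,4,5}, choose 2; 5->2 ok
  pos 18: x in {0,3}, choose 3; 2->3 ok
  pos 19: y in {1,2,4,5}, choose 2; 3->2 ok
  pos 20: x in {0,3}, choose 3; 2->3 ok
  pos 21: y in {1,2,4,5}, choose 2; 3->2 ok
  pos 22: y in {1,2,4,5}, choose 2; 2->2 ok
  pos 23: y in {1,2,4,5}, choose 2; 2->2 ok
  pos 24: x in {0,3}, choose 0; 2->0 ok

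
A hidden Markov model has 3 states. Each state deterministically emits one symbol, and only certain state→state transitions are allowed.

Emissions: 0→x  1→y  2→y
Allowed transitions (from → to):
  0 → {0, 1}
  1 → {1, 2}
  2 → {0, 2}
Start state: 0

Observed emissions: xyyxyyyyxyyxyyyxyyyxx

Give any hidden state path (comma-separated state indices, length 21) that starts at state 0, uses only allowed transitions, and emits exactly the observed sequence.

0,1,2,0,1,1,2,2,0,1,2,0,1,1,2,0,1,1,2,0,0

  t0 'x' -> {0}, take 0 (start)
  t1 'y' -> {1,2}, take 1 (0->1 ok)
  t2 'y' -> {1,2}, take 2 (1->2 ok)
  t3 'x' -> {0}, take 0 (2->0 ok)
  t4 'y' -> {1,2}, take 1 (0->1 ok)
  t5 'y' -> {1,2}, take 1 (1->1 ok)
  t6 'y' -> {1,2}, take 2 (1->2 ok)
  t7 'y' -> {1,2}, take 2 (2->2 ok)
  t8 'x' -> {0}, take 0 (2->0 ok)
  t9 'y' -> {1,2}, take 1 (0->1 ok)
  t10 'y' -> {1,2}, take 2 (1->2 ok)
  t11 'x' -> {0}, take 0 (2->0 ok)
  t12 'y' -> {1,2}, take 1 (0->1 ok)
  t13 'y' -> {1,2}, take 1 (1->1 ok)
  t14 'y' -> {1,2}, take 2 (1->2 ok)
  t15 'x' -> {0}, take 0 (2->0 ok)
  t16 'y' -> {1,2}, take 1 (0->1 ok)
  t17 'y' -> {1,2}, take 1 (1->1 ok)
  t18 'y' -> {1,2}, take 2 (1->2 ok)
  t19 'x' -> {0}, take 0 (2->0 ok)
  t20 'x' -> {0}, take 0 (0->0 ok)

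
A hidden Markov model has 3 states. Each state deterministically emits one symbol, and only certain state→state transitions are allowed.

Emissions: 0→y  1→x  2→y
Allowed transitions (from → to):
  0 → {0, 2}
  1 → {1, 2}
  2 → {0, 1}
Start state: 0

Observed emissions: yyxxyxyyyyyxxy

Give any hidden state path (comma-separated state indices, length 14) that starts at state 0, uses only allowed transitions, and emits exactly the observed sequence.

0,2,1,1,2,1,2,0,0,0,2,1,1,2

  t0 'y' -> {0,2}, take 0 (start)
  t1 'y' -> {0,2}, take 2 (0->2 ok)
  t2 'x' -> {1}, take 1 (2->1 ok)
  t3 'x' -> {1}, take 1 (1->1 ok)
  t4 'y' -> {0,2}, take 2 (1->2 ok)
  t5 'x' -> {1}, take 1 (2->1 ok)
  t6 'y' -> {0,2}, take 2 (1->2 ok)
  t7 'y' -> {0,2}, take 0 (2->0 ok)
  t8 'y' -> {0,2}, take 0 (0->0 ok)
  t9 'y' -> {0,2}, take 0 (0->0 ok)
  t10 'y' -> {0,2}, take 2 (0->2 ok)
  t11 'x' -> {1}, take 1 (2->1 ok)
  t12 'x' -> {1}, take 1 (1->1 ok)
  t13 'y' -> {0,2}, take 2 (1->2 ok)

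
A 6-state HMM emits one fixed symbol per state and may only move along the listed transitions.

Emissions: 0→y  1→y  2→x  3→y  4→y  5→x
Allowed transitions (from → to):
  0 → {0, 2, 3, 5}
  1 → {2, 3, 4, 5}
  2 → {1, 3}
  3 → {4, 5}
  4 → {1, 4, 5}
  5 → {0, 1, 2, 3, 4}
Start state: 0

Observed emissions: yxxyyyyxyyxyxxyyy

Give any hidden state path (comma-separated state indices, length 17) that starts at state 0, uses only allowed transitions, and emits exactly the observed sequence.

  t0 'y' -> {0,1,3,4}, take 0 (start)
  t1 'x' -> {2,5}, take 5 (0->5 ok)
  t2 'x' -> {2,5}, take 2 (5->2 ok)
  t3 'y' -> {0,1,3,4}, take 3 (2->3 ok)
  t4 'y' -> {0,1,3,4}, take 4 (3->4 ok)
  t5 'y' -> {0,1,3,4}, take 4 (4->4 ok)
  t6 'y' -> {0,1,3,4}, take 1 (4->1 ok)
  t7 'x' -> {2,5}, take 2 (1->2 ok)
  t8 'y' -> {0,1,3,4}, take 3 (2->3 ok)
  t9 'y' -> {0,1,3,4}, take 4 (3->4 ok)
  t10 'x' -> {2,5}, take 5 (4->5 ok)
  t11 'y' -> {0,1,3,4}, take 4 (5->4 ok)
  t12 'x' -> {2,5}, take 5 (4->5 ok)
  t13 'x' -> {2,5}, take 2 (5->2 ok)
  t14 'y' -> {0,1,3,4}, take 3 (2->3 ok)
  t15 'y' -> {0,1,3,4}, take 4 (3->4 ok)
  t16 'y' -> {0,1,3,4}, take 4 (4->4 ok)

0,5,2,3,4,4,1,2,3,4,5,4,5,2,3,4,4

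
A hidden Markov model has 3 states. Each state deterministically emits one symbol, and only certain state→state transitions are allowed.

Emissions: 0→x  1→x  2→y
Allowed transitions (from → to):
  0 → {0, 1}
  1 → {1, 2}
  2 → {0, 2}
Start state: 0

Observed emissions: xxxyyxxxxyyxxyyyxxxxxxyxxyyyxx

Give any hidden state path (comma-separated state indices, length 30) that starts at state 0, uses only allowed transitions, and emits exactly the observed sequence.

0,0,1,2,2,0,0,1,1,2,2,0,1,2,2,2,0,0,0,0,1,1,2,0,1,2,2,2,0,1

  pos 0: x in {0,1}, choose 0; start
  pos 1: x in {0,1}, choose 0; 0->0 ok
  pos 2: x in {0,1}, choose 1; 0->1 ok
  pos 3: y in {2}, choose 2; 1->2 ok
  pos 4: y in {2}, choose 2; 2->2 ok
  pos 5: x in {0,1}, choose 0; 2->0 ok
  pos 6: x in {0,1}, choose 0; 0->0 ok
  pos 7: x in {0,1}, choose 1; 0->1 ok
  pos 8: x in {0,1}, choose 1; 1->1 ok
  pos 9: y in {2}, choose 2; 1->2 ok
  pos 10: y in {2}, choose 2; 2->2 ok
  pos 11: x in {0,1}, choose 0; 2->0 ok
  pos 12: x in {0,1}, choose 1; 0->1 ok
  pos 13: y in {2}, choose 2; 1->2 ok
  pos 14: y in {2}, choose 2; 2->2 ok
  pos 15: y in {2}, choose 2; 2->2 ok
  pos 16: x in {0,1}, choose 0; 2->0 ok
  pos 17: x in {0,1}, choose 0; 0->0 ok
  pos 18: x in {0,1}, choose 0; 0->0 ok
  pos 19: x in {0,1}, choose 0; 0->0 ok
  pos 20: x in {0,1}, choose 1; 0->1 ok
  pos 21: x in {0,1}, choose 1; 1->1 ok
  pos 22: y in {2}, choose 2; 1->2 ok
  pos 23: x in {0,1}, choose 0; 2->0 ok
  pos 24: x in {0,1}, choose 1; 0->1 ok
  pos 25: y in {2}, choose 2; 1->2 ok
  pos 26: y in {2}, choose 2; 2->2 ok
  pos 27: y in {2}, choose 2; 2->2 ok
  pos 28: x in {0,1}, choose 0; 2->0 ok
  pos 29: x in {0,1}, choose 1; 0->1 ok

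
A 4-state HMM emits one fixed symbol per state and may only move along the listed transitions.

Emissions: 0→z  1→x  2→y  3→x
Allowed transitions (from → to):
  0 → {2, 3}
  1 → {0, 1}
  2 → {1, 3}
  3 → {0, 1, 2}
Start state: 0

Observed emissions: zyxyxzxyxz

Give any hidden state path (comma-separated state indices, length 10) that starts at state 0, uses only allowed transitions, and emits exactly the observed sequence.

0,2,3,2,3,0,3,2,1,0

  0: obs=z cand={0} pick 0 [start]
  1: obs=y cand={2} pick 2 [0->2 ok]
  2: obs=x cand={1,3} pick 3 [2->3 ok]
  3: obs=y cand={2} pick 2 [3->2 ok]
  4: obs=x cand={1,3} pick 3 [2->3 ok]
  5: obs=z cand={0} pick 0 [3->0 ok]
  6: obs=x cand={1,3} pick 3 [0->3 ok]
  7: obs=y cand={2} pick 2 [3->2 ok]
  8: obs=x cand={1,3} pick 1 [2->1 ok]
  9: obs=z cand={0} pick 0 [1->0 ok]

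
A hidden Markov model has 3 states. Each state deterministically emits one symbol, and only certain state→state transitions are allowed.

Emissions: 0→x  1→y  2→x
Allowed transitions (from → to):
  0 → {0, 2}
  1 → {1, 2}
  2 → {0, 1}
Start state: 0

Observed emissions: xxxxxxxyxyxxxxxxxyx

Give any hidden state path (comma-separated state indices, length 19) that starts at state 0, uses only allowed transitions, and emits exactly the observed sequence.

0,2,0,2,0,0,2,1,2,1,2,0,0,2,0,0,2,1,2

  [0] x  {0,2}  => 0  start
  [1] x  {0,2}  => 2  0->2 ok
  [2] x  {0,2}  => 0  2->0 ok
  [3] x  {0,2}  => 2  0->2 ok
  [4] x  {0,2}  => 0  2->0 ok
  [5] x  {0,2}  => 0  0->0 ok
  [6] x  {0,2}  => 2  0->2 ok
  [7] y  {1}  => 1  2->1 ok
  [8] x  {0,2}  => 2  1->2 ok
  [9] y  {1}  => 1  2->1 ok
  [10] x  {0,2}  => 2  1->2 ok
  [11] x  {0,2}  => 0  2->0 ok
  [12] x  {0,2}  => 0  0->0 ok
  [13] x  {0,2}  => 2  0->2 ok
  [14] x  {0,2}  => 0  2->0 ok
  [15] x  {0,2}  => 0  0->0 ok
  [16] x  {0,2}  => 2  0->2 ok
  [17] y  {1}  => 1  2->1 ok
  [18] x  {0,2}  => 2  1->2 ok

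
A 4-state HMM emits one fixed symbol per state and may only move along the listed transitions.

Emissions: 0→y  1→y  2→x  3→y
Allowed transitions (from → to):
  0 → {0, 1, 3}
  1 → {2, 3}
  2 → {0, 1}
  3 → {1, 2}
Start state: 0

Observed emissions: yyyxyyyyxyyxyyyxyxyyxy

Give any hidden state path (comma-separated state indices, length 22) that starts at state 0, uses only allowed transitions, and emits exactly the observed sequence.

0,1,3,2,0,3,1,3,2,0,3,2,0,0,1,2,1,2,1,3,2,1

  0: obs=y cand={0,1,3} pick 0 [start]
  1: obs=y cand={0,1,3} pick 1 [0->1 ok]
  2: obs=y cand={0,1,3} pick 3 [1->3 ok]
  3: obs=x cand={2} pick 2 [3->2 ok]
  4: obs=y cand={0,1,3} pick 0 [2->0 ok]
  5: obs=y cand={0,1,3} pick 3 [0->3 ok]
  6: obs=y cand={0,1,3} pick 1 [3->1 ok]
  7: obs=y cand={0,1,3} pick 3 [1->3 ok]
  8: obs=x cand={2} pick 2 [3->2 ok]
  9: obs=y cand={0,1,3} pick 0 [2->0 ok]
  10: obs=y cand={0,1,3} pick 3 [0->3 ok]
  11: obs=x cand={2} pick 2 [3->2 ok]
  12: obs=y cand={0,1,3} pick 0 [2->0 ok]
  13: obs=y cand={0,1,3} pick 0 [0->0 ok]
  14: obs=y cand={0,1,3} pick 1 [0->1 ok]
  15: obs=x cand={2} pick 2 [1->2 ok]
  16: obs=y cand={0,1,3} pick 1 [2->1 ok]
  17: obs=x cand={2} pick 2 [1->2 ok]
  18: obs=y cand={0,1,3} pick 1 [2->1 ok]
  19: obs=y cand={0,1,3} pick 3 [1->3 ok]
  20: obs=x cand={2} pick 2 [3->2 ok]
  21: obs=y cand={0,1,3} pick 1 [2->1 ok]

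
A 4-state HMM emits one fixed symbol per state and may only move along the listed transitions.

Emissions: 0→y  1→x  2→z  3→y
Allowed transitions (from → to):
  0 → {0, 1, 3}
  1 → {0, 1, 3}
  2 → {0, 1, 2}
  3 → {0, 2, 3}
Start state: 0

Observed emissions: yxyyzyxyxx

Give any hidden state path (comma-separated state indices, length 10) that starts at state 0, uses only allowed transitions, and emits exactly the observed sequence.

0,1,3,3,2,0,1,0,1,1

  pos 0: y in {0,3}, choose 0; start
  pos 1: x in {1}, choose 1; 0->1 ok
  pos 2: y in {0,3}, choose 3; 1->3 ok
  pos 3: y in {0,3}, choose 3; 3->3 ok
  pos 4: z in {2}, choose 2; 3->2 ok
  pos 5: y in {0,3}, choose 0; 2->0 ok
  pos 6: x in {1}, choose 1; 0->1 ok
  pos 7: y in {0,3}, choose 0; 1->0 ok
  pos 8: x in {1}, choose 1; 0->1 ok
  pos 9: x in {1}, choose 1; 1->1 ok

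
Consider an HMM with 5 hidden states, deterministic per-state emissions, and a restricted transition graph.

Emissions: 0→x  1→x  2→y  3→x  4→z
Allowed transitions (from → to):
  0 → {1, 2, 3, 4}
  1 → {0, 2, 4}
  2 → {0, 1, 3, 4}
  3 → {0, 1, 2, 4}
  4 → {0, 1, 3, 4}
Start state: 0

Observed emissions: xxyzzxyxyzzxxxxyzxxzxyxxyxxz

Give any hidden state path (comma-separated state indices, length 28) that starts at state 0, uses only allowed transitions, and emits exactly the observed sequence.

0,3,2,4,4,1,2,3,2,4,4,0,1,0,3,2,4,1,0,4,3,2,3,1,2,1,0,4

  [0] x  {0,1,3}  => 0  start
  [1] x  {0,1,3}  => 3  0->3 ok
  [2] y  {2}  => 2  3->2 ok
  [3] z  {4}  => 4  2->4 ok
  [4] z  {4}  => 4  4->4 ok
  [5] x  {0,1,3}  => 1  4->1 ok
  [6] y  {2}  => 2  1->2 ok
  [7] x  {0,1,3}  => 3  2->3 ok
  [8] y  {2}  => 2  3->2 ok
  [9] z  {4}  => 4  2->4 ok
  [10] z  {4}  => 4  4->4 ok
  [11] x  {0,1,3}  => 0  4->0 ok
  [12] x  {0,1,3}  => 1  0->1 ok
  [13] x  {0,1,3}  => 0  1->0 ok
  [14] x  {0,1,3}  => 3  0->3 ok
  [15] y  {2}  => 2  3->2 ok
  [16] z  {4}  => 4  2->4 ok
  [17] x  {0,1,3}  => 1  4->1 ok
  [18] x  {0,1,3}  => 0  1->0 ok
  [19] z  {4}  => 4  0->4 ok
  [20] x  {0,1,3}  => 3  4->3 ok
  [21] y  {2}  => 2  3->2 ok
  [22] x  {0,1,3}  => 3  2->3 ok
  [23] x  {0,1,3}  => 1  3->1 ok
  [24] y  {2}  => 2  1->2 ok
  [25] x  {0,1,3}  => 1  2->1 ok
  [26] x  {0,1,3}  => 0  1->0 ok
  [27] z  {4}  => 4  0->4 ok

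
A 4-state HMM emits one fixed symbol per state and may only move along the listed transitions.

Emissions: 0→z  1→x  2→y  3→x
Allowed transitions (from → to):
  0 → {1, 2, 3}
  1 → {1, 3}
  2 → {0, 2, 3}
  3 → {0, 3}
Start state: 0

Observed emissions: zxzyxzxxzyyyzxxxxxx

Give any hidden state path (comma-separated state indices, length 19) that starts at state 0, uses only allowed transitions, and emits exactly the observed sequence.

0,3,0,2,3,0,3,3,0,2,2,2,0,1,1,1,1,3,3

  pos 0: z in {0}, choose 0; start
  pos 1: x in {1,3}, choose 3; 0->3 ok
  pos 2: z in {0}, choose 0; 3->0 ok
  pos 3: y in {2}, choose 2; 0->2 ok
  pos 4: x in {1,3}, choose 3; 2->3 ok
  pos 5: z in {0}, choose 0; 3->0 ok
  pos 6: x in {1,3}, choose 3; 0->3 ok
  pos 7: x in {1,3}, choose 3; 3->3 ok
  pos 8: z in {0}, choose 0; 3->0 ok
  pos 9: y in {2}, choose 2; 0->2 ok
  pos 10: y in {2}, choose 2; 2->2 ok
  pos 11: y in {2}, choose 2; 2->2 ok
  pos 12: z in {0}, choose 0; 2->0 ok
  pos 13: x in {1,3}, choose 1; 0->1 ok
  pos 14: x in {1,3}, choose 1; 1->1 ok
  pos 15: x in {1,3}, choose 1; 1->1 ok
  pos 16: x in {1,3}, choose 1; 1->1 ok
  pos 17: x in {1,3}, choose 3; 1->3 ok
  pos 18: x in {1,3}, choose 3; 3->3 ok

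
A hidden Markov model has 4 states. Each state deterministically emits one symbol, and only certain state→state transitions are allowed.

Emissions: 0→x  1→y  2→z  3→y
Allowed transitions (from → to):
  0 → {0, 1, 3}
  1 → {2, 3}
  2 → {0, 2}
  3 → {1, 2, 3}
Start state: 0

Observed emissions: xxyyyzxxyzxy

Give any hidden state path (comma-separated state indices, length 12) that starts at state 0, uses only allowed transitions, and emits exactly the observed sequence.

  t0 'x' -> {0}, take 0 (start)
  t1 'x' -> {0}, take 0 (0->0 ok)
  t2 'y' -> {1,3}, take 1 (0->1 ok)
  t3 'y' -> {1,3}, take 3 (1->3 ok)
  t4 'y' -> {1,3}, take 1 (3->1 ok)
  t5 'z' -> {2}, take 2 (1->2 ok)
  t6 'x' -> {0}, take 0 (2->0 ok)
  t7 'x' -> {0}, take 0 (0->0 ok)
  t8 'y' -> {1,3}, take 1 (0->1 ok)
  t9 'z' -> {2}, take 2 (1->2 ok)
  t10 'x' -> {0}, take 0 (2->0 ok)
  t11 'y' -> {1,3}, take 1 (0->1 ok)

0,0,1,3,1,2,0,0,1,2,0,1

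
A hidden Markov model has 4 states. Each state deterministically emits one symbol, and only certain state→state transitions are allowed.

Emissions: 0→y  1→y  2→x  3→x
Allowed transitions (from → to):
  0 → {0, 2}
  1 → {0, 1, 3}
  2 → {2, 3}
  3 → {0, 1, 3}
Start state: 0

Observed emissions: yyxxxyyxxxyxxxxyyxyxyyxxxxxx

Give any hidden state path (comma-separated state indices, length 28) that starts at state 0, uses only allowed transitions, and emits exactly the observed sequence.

0,0,2,3,3,0,0,2,2,3,0,2,2,2,3,1,1,3,1,3,1,0,2,2,2,3,3,3

  t0 'y' -> {0,1}, take 0 (start)
  t1 'y' -> {0,1}, take 0 (0->0 ok)
  t2 'x' -> {2,3}, take 2 (0->2 ok)
  t3 'x' -> {2,3}, take 3 (2->3 ok)
  t4 'x' -> {2,3}, take 3 (3->3 ok)
  t5 'y' -> {0,1}, take 0 (3->0 ok)
  t6 'y' -> {0,1}, take 0 (0->0 ok)
  t7 'x' -> {2,3}, take 2 (0->2 ok)
  t8 'x' -> {2,3}, take 2 (2->2 ok)
  t9 'x' -> {2,3}, take 3 (2->3 ok)
  t10 'y' -> {0,1}, take 0 (3->0 ok)
  t11 'x' -> {2,3}, take 2 (0->2 ok)
  t12 'x' -> {2,3}, take 2 (2->2 ok)
  t13 'x' -> {2,3}, take 2 (2->2 ok)
  t14 'x' -> {2,3}, take 3 (2->3 ok)
  t15 'y' -> {0,1}, take 1 (3->1 ok)
  t16 'y' -> {0,1}, take 1 (1->1 ok)
  t17 'x' -> {2,3}, take 3 (1->3 ok)
  t18 'y' -> {0,1}, take 1 (3->1 ok)
  t19 'x' -> {2,3}, take 3 (1->3 ok)
  t20 'y' -> {0,1}, take 1 (3->1 ok)
  t21 'y' -> {0,1}, take 0 (1->0 ok)
  t22 'x' -> {2,3}, take 2 (0->2 ok)
  t23 'x' -> {2,3}, take 2 (2->2 ok)
  t24 'x' -> {2,3}, take 2 (2->2 ok)
  t25 'x' -> {2,3}, take 3 (2->3 ok)
  t26 'x' -> {2,3}, take 3 (3->3 ok)
  t27 'x' -> {2,3}, take 3 (3->3 ok)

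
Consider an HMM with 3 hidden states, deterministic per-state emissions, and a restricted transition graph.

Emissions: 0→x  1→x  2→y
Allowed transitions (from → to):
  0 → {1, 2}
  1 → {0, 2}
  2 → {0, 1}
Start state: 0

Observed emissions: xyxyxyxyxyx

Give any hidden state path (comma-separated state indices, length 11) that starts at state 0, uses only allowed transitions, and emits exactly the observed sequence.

0,2,1,2,0,2,0,2,1,2,1

  pos 0: x in {0,1}, choose 0; start
  pos 1: y in {2}, choose 2; 0->2 ok
  pos 2: x in {0,1}, choose 1; 2->1 ok
  pos 3: y in {2}, choose 2; 1->2 ok
  pos 4: x in {0,1}, choose 0; 2->0 ok
  pos 5: y in {2}, choose 2; 0->2 ok
  pos 6: x in {0,1}, choose 0; 2->0 ok
  pos 7: y in {2}, choose 2; 0->2 ok
  pos 8: x in {0,1}, choose 1; 2->1 ok
  pos 9: y in {2}, choose 2; 1->2 ok
  pos 10: x in {0,1}, choose 1; 2->1 ok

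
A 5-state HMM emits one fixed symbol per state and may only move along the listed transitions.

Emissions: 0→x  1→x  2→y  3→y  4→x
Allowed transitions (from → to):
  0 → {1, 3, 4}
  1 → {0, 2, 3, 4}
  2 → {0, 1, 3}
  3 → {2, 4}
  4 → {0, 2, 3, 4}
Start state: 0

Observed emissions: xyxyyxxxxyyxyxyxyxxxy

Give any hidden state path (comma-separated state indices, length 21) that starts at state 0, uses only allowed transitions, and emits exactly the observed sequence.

0,3,4,2,3,4,0,4,4,3,2,1,3,4,3,4,2,1,0,4,3

  pos 0: x in {0,1,4}, choose 0; start
  pos 1: y in {2,3}, choose 3; 0->3 ok
  pos 2: x in {0,1,4}, choose 4; 3->4 ok
  pos 3: y in {2,3}, choose 2; 4->2 ok
  pos 4: y in {2,3}, choose 3; 2->3 ok
  pos 5: x in {0,1,4}, choose 4; 3->4 ok
  pos 6: x in {0,1,4}, choose 0; 4->0 ok
  pos 7: x in {0,1,4}, choose 4; 0->4 ok
  pos 8: x in {0,1,4}, choose 4; 4->4 ok
  pos 9: y in {2,3}, choose 3; 4->3 ok
  pos 10: y in {2,3}, choose 2; 3->2 ok
  pos 11: x in {0,1,4}, choose 1; 2->1 ok
  pos 12: y in {2,3}, choose 3; 1->3 ok
  pos 13: x in {0,1,4}, choose 4; 3->4 ok
  pos 14: y in {2,3}, choose 3; 4->3 ok
  pos 15: x in {0,1,4}, choose 4; 3->4 ok
  pos 16: y in {2,3}, choose 2; 4->2 ok
  pos 17: x in {0,1,4}, choose 1; 2->1 ok
  pos 18: x in {0,1,4}, choose 0; 1->0 ok
  pos 19: x in {0,1,4}, choose 4; 0->4 ok
  pos 20: y in {2,3}, choose 3; 4->3 ok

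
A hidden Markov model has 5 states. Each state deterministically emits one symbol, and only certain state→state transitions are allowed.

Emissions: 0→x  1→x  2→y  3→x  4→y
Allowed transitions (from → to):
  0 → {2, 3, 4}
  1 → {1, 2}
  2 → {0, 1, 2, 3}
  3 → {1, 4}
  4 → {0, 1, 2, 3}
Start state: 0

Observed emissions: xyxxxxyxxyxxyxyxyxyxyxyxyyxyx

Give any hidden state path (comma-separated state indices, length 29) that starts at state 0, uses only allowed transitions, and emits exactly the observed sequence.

0,4,0,3,1,1,2,0,3,4,0,3,4,3,4,3,4,0,2,1,2,0,4,1,2,2,3,4,3

  0: obs=x cand={0,1,3} pick 0 [start]
  1: obs=y cand={2,4} pick 4 [0->4 ok]
  2: obs=x cand={0,1,3} pick 0 [4->0 ok]
  3: obs=x cand={0,1,3} pick 3 [0->3 ok]
  4: obs=x cand={0,1,3} pick 1 [3->1 ok]
  5: obs=x cand={0,1,3} pick 1 [1->1 ok]
  6: obs=y cand={2,4} pick 2 [1->2 ok]
  7: obs=x cand={0,1,3} pick 0 [2->0 ok]
  8: obs=x cand={0,1,3} pick 3 [0->3 ok]
  9: obs=y cand={2,4} pick 4 [3->4 ok]
  10: obs=x cand={0,1,3} pick 0 [4->0 ok]
  11: obs=x cand={0,1,3} pick 3 [0->3 ok]
  12: obs=y cand={2,4} pick 4 [3->4 ok]
  13: obs=x cand={0,1,3} pick 3 [4->3 ok]
  14: obs=y cand={2,4} pick 4 [3->4 ok]
  15: obs=x cand={0,1,3} pick 3 [4->3 ok]
  16: obs=y cand={2,4} pick 4 [3->4 ok]
  17: obs=x cand={0,1,3} pick 0 [4->0 ok]
  18: obs=y cand={2,4} pick 2 [0->2 ok]
  19: obs=x cand={0,1,3} pick 1 [2->1 ok]
  20: obs=y cand={2,4} pick 2 [1->2 ok]
  21: obs=x cand={0,1,3} pick 0 [2->0 ok]
  22: obs=y cand={2,4} pick 4 [0->4 ok]
  23: obs=x cand={0,1,3} pick 1 [4->1 ok]
  24: obs=y cand={2,4} pick 2 [1->2 ok]
  25: obs=y cand={2,4} pick 2 [2->2 ok]
  26: obs=x cand={0,1,3} pick 3 [2->3 ok]
  27: obs=y cand={2,4} pick 4 [3->4 ok]
  28: obs=x cand={0,1,3} pick 3 [4->3 ok]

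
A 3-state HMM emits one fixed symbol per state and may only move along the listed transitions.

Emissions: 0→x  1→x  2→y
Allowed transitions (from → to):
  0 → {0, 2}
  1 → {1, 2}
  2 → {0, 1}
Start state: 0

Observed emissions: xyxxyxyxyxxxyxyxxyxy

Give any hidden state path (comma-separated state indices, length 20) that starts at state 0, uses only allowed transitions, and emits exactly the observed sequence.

  [0] x  {0,1}  => 0  start
  [1] y  {2}  => 2  0->2 ok
  [2] x  {0,1}  => 1  2->1 ok
  [3] x  {0,1}  => 1  1->1 ok
  [4] y  {2}  => 2  1->2 ok
  [5] x  {0,1}  => 0  2->0 ok
  [6] y  {2}  => 2  0->2 ok
  [7] x  {0,1}  => 1  2->1 ok
  [8] y  {2}  => 2  1->2 ok
  [9] x  {0,1}  => 0  2->0 ok
  [10] x  {0,1}  => 0  0->0 ok
  [11] x  {0,1}  => 0  0->0 ok
  [12] y  {2}  => 2  0->2 ok
  [13] x  {0,1}  => 1  2->1 ok
  [14] y  {2}  => 2  1->2 ok
  [15] x  {0,1}  => 0  2->0 ok
  [16] x  {0,1}  => 0  0->0 ok
  [17] y  {2}  => 2  0->2 ok
  [18] x  {0,1}  => 0  2->0 ok
  [19] y  {2}  => 2  0->2 ok

0,2,1,1,2,0,2,1,2,0,0,0,2,1,2,0,0,2,0,2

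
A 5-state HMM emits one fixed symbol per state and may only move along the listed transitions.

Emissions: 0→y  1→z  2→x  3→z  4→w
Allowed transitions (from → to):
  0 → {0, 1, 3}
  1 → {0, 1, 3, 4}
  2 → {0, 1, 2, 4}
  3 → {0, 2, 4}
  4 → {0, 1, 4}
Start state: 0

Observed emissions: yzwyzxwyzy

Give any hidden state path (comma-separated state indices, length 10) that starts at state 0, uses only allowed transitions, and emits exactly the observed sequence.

  [0] y  {0}  => 0  start
  [1] z  {1,3}  => 3  0->3 ok
  [2] w  {4}  => 4  3->4 ok
  [3] y  {0}  => 0  4->0 ok
  [4] z  {1,3}  => 3  0->3 ok
  [5] x  {2}  => 2  3->2 ok
  [6] w  {4}  => 4  2->4 ok
  [7] y  {0}  => 0  4->0 ok
  [8] z  {1,3}  => 3  0->3 ok
  [9] y  {0}  => 0  3->0 ok

0,3,4,0,3,2,4,0,3,0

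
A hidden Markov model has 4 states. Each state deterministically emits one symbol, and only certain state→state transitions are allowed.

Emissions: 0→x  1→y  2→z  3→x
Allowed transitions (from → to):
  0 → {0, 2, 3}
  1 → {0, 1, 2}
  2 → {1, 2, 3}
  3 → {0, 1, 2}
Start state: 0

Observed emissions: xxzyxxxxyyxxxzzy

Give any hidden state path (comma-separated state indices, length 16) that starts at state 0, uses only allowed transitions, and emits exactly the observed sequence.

0,3,2,1,0,0,0,3,1,1,0,0,3,2,2,1

  t0 'x' -> {0,3}, take 0 (start)
  t1 'x' -> {0,3}, take 3 (0->3 ok)
  t2 'z' -> {2}, take 2 (3->2 ok)
  t3 'y' -> {1}, take 1 (2->1 ok)
  t4 'x' -> {0,3}, take 0 (1->0 ok)
  t5 'x' -> {0,3}, take 0 (0->0 ok)
  t6 'x' -> {0,3}, take 0 (0->0 ok)
  t7 'x' -> {0,3}, take 3 (0->3 ok)
  t8 'y' -> {1}, take 1 (3->1 ok)
  t9 'y' -> {1}, take 1 (1->1 ok)
  t10 'x' -> {0,3}, take 0 (1->0 ok)
  t11 'x' -> {0,3}, take 0 (0->0 ok)
  t12 'x' -> {0,3}, take 3 (0->3 ok)
  t13 'z' -> {2}, take 2 (3->2 ok)
  t14 'z' -> {2}, take 2 (2->2 ok)
  t15 'y' -> {1}, take 1 (2->1 ok)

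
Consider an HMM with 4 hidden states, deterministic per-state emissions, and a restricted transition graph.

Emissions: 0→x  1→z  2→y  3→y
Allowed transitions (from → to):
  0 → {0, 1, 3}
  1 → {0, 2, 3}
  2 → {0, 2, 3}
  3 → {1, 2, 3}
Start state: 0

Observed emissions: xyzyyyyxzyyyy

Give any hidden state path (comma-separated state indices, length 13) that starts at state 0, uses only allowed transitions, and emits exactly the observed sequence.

0,3,1,2,3,3,2,0,1,3,2,2,2

  pos 0: x in {0}, choose 0; start
  pos 1: y in {2,3}, choose 3; 0->3 ok
  pos 2: z in {1}, choose 1; 3->1 ok
  pos 3: y in {2,3}, choose 2; 1->2 ok
  pos 4: y in {2,3}, choose 3; 2->3 ok
  pos 5: y in {2,3}, choose 3; 3->3 ok
  pos 6: y in {2,3}, choose 2; 3->2 ok
  pos 7: x in {0}, choose 0; 2->0 ok
  pos 8: z in {1}, choose 1; 0->1 ok
  pos 9: y in {2,3}, choose 3; 1->3 ok
  pos 10: y in {2,3}, choose 2; 3->2 ok
  pos 11: y in {2,3}, choose 2; 2->2 ok
  pos 12: y in {2,3}, choose 2; 2->2 ok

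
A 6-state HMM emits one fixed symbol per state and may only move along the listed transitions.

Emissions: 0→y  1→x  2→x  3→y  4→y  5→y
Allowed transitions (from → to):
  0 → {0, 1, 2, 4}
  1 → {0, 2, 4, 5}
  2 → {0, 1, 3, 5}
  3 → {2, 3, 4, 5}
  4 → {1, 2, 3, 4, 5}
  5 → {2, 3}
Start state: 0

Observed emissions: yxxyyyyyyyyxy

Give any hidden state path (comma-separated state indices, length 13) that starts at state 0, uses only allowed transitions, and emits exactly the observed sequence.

0,1,2,3,4,3,3,4,4,5,3,2,0

  0: obs=y cand={0,3,4,5} pick 0 [start]
  1: obs=x cand={1,2} pick 1 [0->1 ok]
  2: obs=x cand={1,2} pick 2 [1->2 ok]
  3: obs=y cand={0,3,4,5} pick 3 [2->3 ok]
  4: obs=y cand={0,3,4,5} pick 4 [3->4 ok]
  5: obs=y cand={0,3,4,5} pick 3 [4->3 ok]
  6: obs=y cand={0,3,4,5} pick 3 [3->3 ok]
  7: obs=y cand={0,3,4,5} pick 4 [3->4 ok]
  8: obs=y cand={0,3,4,5} pick 4 [4->4 ok]
  9: obs=y cand={0,3,4,5} pick 5 [4->5 ok]
  10: obs=y cand={0,3,4,5} pick 3 [5->3 ok]
  11: obs=x cand={1,2} pick 2 [3->2 ok]
  12: obs=y cand={0,3,4,5} pick 0 [2->0 ok]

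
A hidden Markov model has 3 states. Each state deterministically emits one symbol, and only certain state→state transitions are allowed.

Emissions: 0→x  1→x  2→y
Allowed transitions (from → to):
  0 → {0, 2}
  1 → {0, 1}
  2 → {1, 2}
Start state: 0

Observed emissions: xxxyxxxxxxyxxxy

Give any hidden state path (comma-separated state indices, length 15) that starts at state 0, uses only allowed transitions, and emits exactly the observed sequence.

0,0,0,2,1,1,1,1,0,0,2,1,1,0,2

  [0] x  {0,1}  => 0  start
  [1] x  {0,1}  => 0  0->0 ok
  [2] x  {0,1}  => 0  0->0 ok
  [3] y  {2}  => 2  0->2 ok
  [4] x  {0,1}  => 1  2->1 ok
  [5] x  {0,1}  => 1  1->1 ok
  [6] x  {0,1}  => 1  1->1 ok
  [7] x  {0,1}  => 1  1->1 ok
  [8] x  {0,1}  => 0  1->0 ok
  [9] x  {0,1}  => 0  0->0 ok
  [10] y  {2}  => 2  0->2 ok
  [11] x  {0,1}  => 1  2->1 ok
  [12] x  {0,1}  => 1  1->1 ok
  [13] x  {0,1}  => 0  1->0 ok
  [14] y  {2}  => 2  0->2 ok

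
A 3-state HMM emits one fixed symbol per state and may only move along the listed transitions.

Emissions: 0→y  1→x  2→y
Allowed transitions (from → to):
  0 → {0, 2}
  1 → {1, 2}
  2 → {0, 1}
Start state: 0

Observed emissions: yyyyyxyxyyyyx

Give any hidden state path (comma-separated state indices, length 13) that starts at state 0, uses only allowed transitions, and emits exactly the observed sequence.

  [0] y  {0,2}  => 0  start
  [1] y  {0,2}  => 0  0->0 ok
  [2] y  {0,2}  => 0  0->0 ok
  [3] y  {0,2}  => 0  0->0 ok
  [4] y  {0,2}  => 2  0->2 ok
  [5] x  {1}  => 1  2->1 ok
  [6] y  {0,2}  => 2  1->2 ok
  [7] x  {1}  => 1  2->1 ok
  [8] y  {0,2}  => 2  1->2 ok
  [9] y  {0,2}  => 0  2->0 ok
  [10] y  {0,2}  => 0  0->0 ok
  [11] y  {0,2}  => 2  0->2 ok
  [12] x  {1}  => 1  2->1 ok

0,0,0,0,2,1,2,1,2,0,0,2,1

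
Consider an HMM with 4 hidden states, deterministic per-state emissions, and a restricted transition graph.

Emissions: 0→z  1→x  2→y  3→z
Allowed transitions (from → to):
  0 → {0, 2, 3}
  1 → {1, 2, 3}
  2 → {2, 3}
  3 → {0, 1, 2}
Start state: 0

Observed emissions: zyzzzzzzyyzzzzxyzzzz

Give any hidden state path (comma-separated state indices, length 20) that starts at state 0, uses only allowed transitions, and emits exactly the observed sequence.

0,2,3,0,3,0,3,0,2,2,3,0,0,3,1,2,3,0,0,3

  0: obs=z cand={0,3} pick 0 [start]
  1: obs=y cand={2} pick 2 [0->2 ok]
  2: obs=z cand={0,3} pick 3 [2->3 ok]
  3: obs=z cand={0,3} pick 0 [3->0 ok]
  4: obs=z cand={0,3} pick 3 [0->3 ok]
  5: obs=z cand={0,3} pick 0 [3->0 ok]
  6: obs=z cand={0,3} pick 3 [0->3 ok]
  7: obs=z cand={0,3} pick 0 [3->0 ok]
  8: obs=y cand={2} pick 2 [0->2 ok]
  9: obs=y cand={2} pick 2 [2->2 ok]
  10: obs=z cand={0,3} pick 3 [2->3 ok]
  11: obs=z cand={0,3} pick 0 [3->0 ok]
  12: obs=z cand={0,3} pick 0 [0->0 ok]
  13: obs=z cand={0,3} pick 3 [0->3 ok]
  14: obs=x cand={1} pick 1 [3->1 ok]
  15: obs=y cand={2} pick 2 [1->2 ok]
  16: obs=z cand={0,3} pick 3 [2->3 ok]
  17: obs=z cand={0,3} pick 0 [3->0 ok]
  18: obs=z cand={0,3} pick 0 [0->0 ok]
  19: obs=z cand={0,3} pick 3 [0->3 ok]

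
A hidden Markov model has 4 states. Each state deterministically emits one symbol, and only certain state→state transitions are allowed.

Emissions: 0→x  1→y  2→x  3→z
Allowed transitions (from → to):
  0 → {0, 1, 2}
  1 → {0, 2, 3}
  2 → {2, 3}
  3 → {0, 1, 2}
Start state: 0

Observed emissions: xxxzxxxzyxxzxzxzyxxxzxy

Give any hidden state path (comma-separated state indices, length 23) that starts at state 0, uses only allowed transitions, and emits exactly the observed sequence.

0,2,2,3,0,2,2,3,1,2,2,3,2,3,2,3,1,2,2,2,3,0,1

  pos 0: x in {0,2}, choose 0; start
  pos 1: x in {0,2}, choose 2; 0->2 ok
  pos 2: x in {0,2}, choose 2; 2->2 ok
  pos 3: z in {3}, choose 3; 2->3 ok
  pos 4: x in {0,2}, choose 0; 3->0 ok
  pos 5: x in {0,2}, choose 2; 0->2 ok
  pos 6: x in {0,2}, choose 2; 2->2 ok
  pos 7: z in {3}, choose 3; 2->3 ok
  pos 8: y in {1}, choose 1; 3->1 ok
  pos 9: x in {0,2}, choose 2; 1->2 ok
  pos 10: x in {0,2}, choose 2; 2->2 ok
  pos 11: z in {3}, choose 3; 2->3 ok
  pos 12: x in {0,2}, choose 2; 3->2 ok
  pos 13: z in {3}, choose 3; 2->3 ok
  pos 14: x in {0,2}, choose 2; 3->2 ok
  pos 15: z in {3}, choose 3; 2->3 ok
  pos 16: y in {1}, choose 1; 3->1 ok
  pos 17: x in {0,2}, choose 2; 1->2 ok
  pos 18: x in {0,2}, choose 2; 2->2 ok
  pos 19: x in {0,2}, choose 2; 2->2 ok
  pos 20: z in {3}, choose 3; 2->3 ok
  pos 21: x in {0,2}, choose 0; 3->0 ok
  pos 22: y in {1}, choose 1; 0->1 ok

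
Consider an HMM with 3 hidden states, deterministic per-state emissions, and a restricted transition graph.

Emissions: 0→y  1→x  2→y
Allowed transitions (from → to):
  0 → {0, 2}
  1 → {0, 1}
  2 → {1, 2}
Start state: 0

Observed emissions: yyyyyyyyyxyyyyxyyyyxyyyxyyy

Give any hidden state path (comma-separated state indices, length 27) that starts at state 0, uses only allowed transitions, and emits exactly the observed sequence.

0,0,2,2,2,2,2,2,2,1,0,0,2,2,1,0,0,0,2,1,0,0,2,1,0,2,2

  t0 'y' -> {0,2}, take 0 (start)
  t1 'y' -> {0,2}, take 0 (0->0 ok)
  t2 'y' -> {0,2}, take 2 (0->2 ok)
  t3 'y' -> {0,2}, take 2 (2->2 ok)
  t4 'y' -> {0,2}, take 2 (2->2 ok)
  t5 'y' -> {0,2}, take 2 (2->2 ok)
  t6 'y' -> {0,2}, take 2 (2->2 ok)
  t7 'y' -> {0,2}, take 2 (2->2 ok)
  t8 'y' -> {0,2}, take 2 (2->2 ok)
  t9 'x' -> {1}, take 1 (2->1 ok)
  t10 'y' -> {0,2}, take 0 (1->0 ok)
  t11 'y' -> {0,2}, take 0 (0->0 ok)
  t12 'y' -> {0,2}, take 2 (0->2 ok)
  t13 'y' -> {0,2}, take 2 (2->2 ok)
  t14 'x' -> {1}, take 1 (2->1 ok)
  t15 'y' -> {0,2}, take 0 (1->0 ok)
  t16 'y' -> {0,2}, take 0 (0->0 ok)
  t17 'y' -> {0,2}, take 0 (0->0 ok)
  t18 'y' -> {0,2}, take 2 (0->2 ok)
  t19 'x' -> {1}, take 1 (2->1 ok)
  t20 'y' -> {0,2}, take 0 (1->0 ok)
  t21 'y' -> {0,2}, take 0 (0->0 ok)
  t22 'y' -> {0,2}, take 2 (0->2 ok)
  t23 'x' -> {1}, take 1 (2->1 ok)
  t24 'y' -> {0,2}, take 0 (1->0 ok)
  t25 'y' -> {0,2}, take 2 (0->2 ok)
  t26 'y' -> {0,2}, take 2 (2->2 ok)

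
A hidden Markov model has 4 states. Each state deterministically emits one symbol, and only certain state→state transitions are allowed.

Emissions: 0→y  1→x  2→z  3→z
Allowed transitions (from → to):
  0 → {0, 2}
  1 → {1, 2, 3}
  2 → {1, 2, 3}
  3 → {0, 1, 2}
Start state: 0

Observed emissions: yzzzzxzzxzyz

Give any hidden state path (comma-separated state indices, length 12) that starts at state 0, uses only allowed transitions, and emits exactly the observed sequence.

0,2,3,2,3,1,3,2,1,3,0,2

  [0] y  {0}  => 0  start
  [1] z  {2,3}  => 2  0->2 ok
  [2] z  {2,3}  => 3  2->3 ok
  [3] z  {2,3}  => 2  3->2 ok
  [4] z  {2,3}  => 3  2->3 ok
  [5] x  {1}  => 1  3->1 ok
  [6] z  {2,3}  => 3  1->3 ok
  [7] z  {2,3}  => 2  3->2 ok
  [8] x  {1}  => 1  2->1 ok
  [9] z  {2,3}  => 3  1->3 ok
  [10] y  {0}  => 0  3->0 ok
  [11] z  {2,3}  => 2  0->2 ok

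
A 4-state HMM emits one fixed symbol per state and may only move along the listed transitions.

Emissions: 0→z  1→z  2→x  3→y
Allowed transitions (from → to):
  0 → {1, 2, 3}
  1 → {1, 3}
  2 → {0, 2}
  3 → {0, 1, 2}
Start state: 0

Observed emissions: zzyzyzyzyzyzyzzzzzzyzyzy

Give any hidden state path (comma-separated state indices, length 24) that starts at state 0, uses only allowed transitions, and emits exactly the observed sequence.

0,1,3,1,3,0,3,1,3,0,3,0,3,0,1,1,1,1,1,3,1,3,0,3

  0: obs=z cand={0,1} pick 0 [start]
  1: obs=z cand={0,1} pick 1 [0->1 ok]
  2: obs=y cand={3} pick 3 [1->3 ok]
  3: obs=z cand={0,1} pick 1 [3->1 ok]
  4: obs=y cand={3} pick 3 [1->3 ok]
  5: obs=z cand={0,1} pick 0 [3->0 ok]
  6: obs=y cand={3} pick 3 [0->3 ok]
  7: obs=z cand={0,1} pick 1 [3->1 ok]
  8: obs=y cand={3} pick 3 [1->3 ok]
  9: obs=z cand={0,1} pick 0 [3->0 ok]
  10: obs=y cand={3} pick 3 [0->3 ok]
  11: obs=z cand={0,1} pick 0 [3->0 ok]
  12: obs=y cand={3} pick 3 [0->3 ok]
  13: obs=z cand={0,1} pick 0 [3->0 ok]
  14: obs=z cand={0,1} pick 1 [0->1 ok]
  15: obs=z cand={0,1} pick 1 [1->1 ok]
  16: obs=z cand={0,1} pick 1 [1->1 ok]
  17: obs=z cand={0,1} pick 1 [1->1 ok]
  18: obs=z cand={0,1} pick 1 [1->1 ok]
  19: obs=y cand={3} pick 3 [1->3 ok]
  20: obs=z cand={0,1} pick 1 [3->1 ok]
  21: obs=y cand={3} pick 3 [1->3 ok]
  22: obs=z cand={0,1} pick 0 [3->0 ok]
  23: obs=y cand={3} pick 3 [0->3 ok]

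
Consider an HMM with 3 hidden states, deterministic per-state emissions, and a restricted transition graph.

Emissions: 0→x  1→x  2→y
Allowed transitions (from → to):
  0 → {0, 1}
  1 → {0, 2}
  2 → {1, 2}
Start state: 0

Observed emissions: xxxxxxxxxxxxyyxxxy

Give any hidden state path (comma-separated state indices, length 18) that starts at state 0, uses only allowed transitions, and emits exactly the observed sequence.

  pos 0: x in {0,1}, choose 0; start
  pos 1: x in {0,1}, choose 1; 0->1 ok
  pos 2: x in {0,1}, choose 0; 1->0 ok
  pos 3: x in {0,1}, choose 0; 0->0 ok
  pos 4: x in {0,1}, choose 1; 0->1 ok
  pos 5: x in {0,1}, choose 0; 1->0 ok
  pos 6: x in {0,1}, choose 0; 0->0 ok
  pos 7: x in {0,1}, choose 0; 0->0 ok
  pos 8: x in {0,1}, choose 0; 0->0 ok
  pos 9: x in {0,1}, choose 1; 0->1 ok
  pos 10: x in {0,1}, choose 0; 1->0 ok
  pos 11: x in {0,1}, choose 1; 0->1 ok
  pos 12: y in {2}, choose 2; 1->2 ok
  pos 13: y in {2}, choose 2; 2->2 ok
  pos 14: x in {0,1}, choose 1; 2->1 ok
  pos 15: x in {0,1}, choose 0; 1->0 ok
  pos 16: x in {0,1}, choose 1; 0->1 ok
  pos 17: y in {2}, choose 2; 1->2 ok

0,1,0,0,1,0,0,0,0,1,0,1,2,2,1,0,1,2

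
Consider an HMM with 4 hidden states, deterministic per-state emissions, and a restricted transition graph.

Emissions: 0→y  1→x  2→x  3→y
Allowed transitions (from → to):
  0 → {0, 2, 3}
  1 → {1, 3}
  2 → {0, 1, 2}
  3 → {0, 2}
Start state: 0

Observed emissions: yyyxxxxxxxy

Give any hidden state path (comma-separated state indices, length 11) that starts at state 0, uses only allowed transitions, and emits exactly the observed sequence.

0,3,0,2,2,1,1,1,1,1,3

  pos 0: y in {0,3}, choose 0; start
  pos 1: y in {0,3}, choose 3; 0->3 ok
  pos 2: y in {0,3}, choose 0; 3->0 ok
  pos 3: x in {1,2}, choose 2; 0->2 ok
  pos 4: x in {1,2}, choose 2; 2->2 ok
  pos 5: x in {1,2}, choose 1; 2->1 ok
  pos 6: x in {1,2}, choose 1; 1->1 ok
  pos 7: x in {1,2}, choose 1; 1->1 ok
  pos 8: x in {1,2}, choose 1; 1->1 ok
  pos 9: x in {1,2}, choose 1; 1->1 ok
  pos 10: y in {0,3}, choose 3; 1->3 ok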